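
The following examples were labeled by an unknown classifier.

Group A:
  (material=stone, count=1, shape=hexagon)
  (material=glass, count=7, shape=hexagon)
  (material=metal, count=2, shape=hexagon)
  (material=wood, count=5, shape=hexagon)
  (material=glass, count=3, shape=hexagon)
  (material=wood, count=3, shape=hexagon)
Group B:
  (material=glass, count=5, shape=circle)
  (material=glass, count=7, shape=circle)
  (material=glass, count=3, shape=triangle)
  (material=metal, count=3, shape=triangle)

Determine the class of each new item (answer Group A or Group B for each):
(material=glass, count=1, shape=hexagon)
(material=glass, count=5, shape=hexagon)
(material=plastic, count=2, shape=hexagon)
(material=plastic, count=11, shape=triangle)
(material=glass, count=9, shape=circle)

Group A, Group A, Group A, Group B, Group B

The simplest hypothesis consistent with all the labels is: shape is hexagon.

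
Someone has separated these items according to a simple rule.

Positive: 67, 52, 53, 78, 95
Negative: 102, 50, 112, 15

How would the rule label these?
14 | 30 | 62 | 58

Negative, Negative, Positive, Positive

Every 'Positive' example satisfies: digit sum ≥ 7. None of the 'Negative' examples do.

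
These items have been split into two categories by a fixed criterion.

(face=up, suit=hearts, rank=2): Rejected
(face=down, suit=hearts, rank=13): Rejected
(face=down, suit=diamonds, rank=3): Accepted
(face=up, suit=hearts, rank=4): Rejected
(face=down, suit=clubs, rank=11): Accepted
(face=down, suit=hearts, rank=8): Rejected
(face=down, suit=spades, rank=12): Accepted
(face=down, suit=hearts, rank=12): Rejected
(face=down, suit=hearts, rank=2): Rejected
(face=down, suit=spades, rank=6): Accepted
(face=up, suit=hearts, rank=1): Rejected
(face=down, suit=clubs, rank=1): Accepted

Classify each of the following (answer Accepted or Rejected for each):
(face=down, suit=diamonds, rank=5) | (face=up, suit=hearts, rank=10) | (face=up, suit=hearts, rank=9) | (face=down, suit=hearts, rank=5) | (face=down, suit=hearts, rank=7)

Accepted, Rejected, Rejected, Rejected, Rejected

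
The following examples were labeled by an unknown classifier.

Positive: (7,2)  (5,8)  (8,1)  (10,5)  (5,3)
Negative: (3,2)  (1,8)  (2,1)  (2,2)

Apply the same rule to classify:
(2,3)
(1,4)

Negative, Negative

A rule that fits every label: first ≥ 5 — true of each 'Positive' example, false of each 'Negative' one.
(2,3): first 2 — does not fit, so Negative. (1,4): first 1 — does not fit, so Negative.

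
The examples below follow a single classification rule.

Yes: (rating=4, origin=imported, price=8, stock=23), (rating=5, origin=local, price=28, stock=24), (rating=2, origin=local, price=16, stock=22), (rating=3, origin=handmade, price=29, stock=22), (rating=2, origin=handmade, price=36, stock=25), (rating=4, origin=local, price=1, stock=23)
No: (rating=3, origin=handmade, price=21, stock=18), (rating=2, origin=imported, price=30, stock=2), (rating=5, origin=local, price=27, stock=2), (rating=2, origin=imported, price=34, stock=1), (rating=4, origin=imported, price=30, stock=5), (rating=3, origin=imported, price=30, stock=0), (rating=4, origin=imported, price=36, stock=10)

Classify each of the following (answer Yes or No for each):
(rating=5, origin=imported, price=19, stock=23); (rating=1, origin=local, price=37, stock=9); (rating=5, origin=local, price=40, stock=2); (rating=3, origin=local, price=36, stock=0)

'Yes' ⟺ stock ≥ 22.

Yes, No, No, No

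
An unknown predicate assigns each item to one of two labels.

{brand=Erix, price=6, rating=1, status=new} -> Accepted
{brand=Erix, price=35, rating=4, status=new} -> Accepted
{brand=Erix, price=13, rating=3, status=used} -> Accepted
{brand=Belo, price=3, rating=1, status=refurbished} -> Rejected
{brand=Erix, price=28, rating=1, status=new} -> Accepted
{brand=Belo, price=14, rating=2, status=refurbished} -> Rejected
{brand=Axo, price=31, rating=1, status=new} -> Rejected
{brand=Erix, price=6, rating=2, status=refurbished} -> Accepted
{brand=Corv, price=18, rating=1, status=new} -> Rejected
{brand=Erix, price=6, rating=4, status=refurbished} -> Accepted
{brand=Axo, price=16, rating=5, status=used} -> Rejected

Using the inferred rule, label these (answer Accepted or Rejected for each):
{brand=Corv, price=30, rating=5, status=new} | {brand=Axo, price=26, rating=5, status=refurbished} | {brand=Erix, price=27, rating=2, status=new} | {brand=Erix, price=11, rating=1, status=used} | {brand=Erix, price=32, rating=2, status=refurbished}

Rejected, Rejected, Accepted, Accepted, Accepted

A rule that fits every label: brand is Erix — true of each 'Accepted' example, false of each 'Rejected' one.
{brand=Corv, price=30, rating=5, status=new} — brand is Corv, hence Rejected.
{brand=Axo, price=26, rating=5, status=refurbished} — brand is Axo, hence Rejected.
{brand=Erix, price=27, rating=2, status=new} — brand is Erix, hence Accepted.
{brand=Erix, price=11, rating=1, status=used} — brand is Erix, hence Accepted.
{brand=Erix, price=32, rating=2, status=refurbished} — brand is Erix, hence Accepted.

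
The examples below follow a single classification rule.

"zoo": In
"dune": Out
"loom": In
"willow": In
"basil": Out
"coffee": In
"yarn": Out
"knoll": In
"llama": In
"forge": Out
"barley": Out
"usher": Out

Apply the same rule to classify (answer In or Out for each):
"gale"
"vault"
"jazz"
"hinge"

A rule that fits every label: has a double letter — true of each 'In' example, false of each 'Out' one.
Out: "gale", since no doubled letter.
Out: "vault", since no doubled letter.
In: "jazz", since 'zz' doubled.
Out: "hinge", since no doubled letter.

Out, Out, In, Out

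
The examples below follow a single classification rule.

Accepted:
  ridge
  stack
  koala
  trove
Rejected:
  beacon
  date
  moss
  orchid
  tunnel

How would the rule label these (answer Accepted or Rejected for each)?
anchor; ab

Rejected, Rejected

The classifier is using: odd length.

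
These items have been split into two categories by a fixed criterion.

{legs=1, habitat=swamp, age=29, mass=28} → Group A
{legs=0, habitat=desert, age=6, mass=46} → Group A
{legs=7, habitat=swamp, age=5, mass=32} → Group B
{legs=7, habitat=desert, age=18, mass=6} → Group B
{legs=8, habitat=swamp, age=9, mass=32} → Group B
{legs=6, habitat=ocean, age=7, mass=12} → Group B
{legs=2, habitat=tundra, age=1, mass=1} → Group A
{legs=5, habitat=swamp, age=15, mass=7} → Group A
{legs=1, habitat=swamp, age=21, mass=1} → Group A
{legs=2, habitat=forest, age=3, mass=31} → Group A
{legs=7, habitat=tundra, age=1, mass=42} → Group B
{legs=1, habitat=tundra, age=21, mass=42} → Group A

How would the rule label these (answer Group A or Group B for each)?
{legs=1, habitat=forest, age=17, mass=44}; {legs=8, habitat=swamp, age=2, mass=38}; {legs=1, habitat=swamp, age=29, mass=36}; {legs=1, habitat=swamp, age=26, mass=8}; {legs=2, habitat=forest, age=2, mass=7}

Group A, Group B, Group A, Group A, Group A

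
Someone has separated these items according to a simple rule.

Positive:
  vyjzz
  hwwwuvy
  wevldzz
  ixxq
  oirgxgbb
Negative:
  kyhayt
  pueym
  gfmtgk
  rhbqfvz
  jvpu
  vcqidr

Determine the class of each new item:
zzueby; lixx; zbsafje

One predicate separates the groups cleanly: has a double letter.
zzueby: 'zz' doubled — meets the rule, so Positive.
lixx: 'xx' doubled — meets the rule, so Positive.
zbsafje: no doubled letter — does not satisfy this, so Negative.

Positive, Positive, Negative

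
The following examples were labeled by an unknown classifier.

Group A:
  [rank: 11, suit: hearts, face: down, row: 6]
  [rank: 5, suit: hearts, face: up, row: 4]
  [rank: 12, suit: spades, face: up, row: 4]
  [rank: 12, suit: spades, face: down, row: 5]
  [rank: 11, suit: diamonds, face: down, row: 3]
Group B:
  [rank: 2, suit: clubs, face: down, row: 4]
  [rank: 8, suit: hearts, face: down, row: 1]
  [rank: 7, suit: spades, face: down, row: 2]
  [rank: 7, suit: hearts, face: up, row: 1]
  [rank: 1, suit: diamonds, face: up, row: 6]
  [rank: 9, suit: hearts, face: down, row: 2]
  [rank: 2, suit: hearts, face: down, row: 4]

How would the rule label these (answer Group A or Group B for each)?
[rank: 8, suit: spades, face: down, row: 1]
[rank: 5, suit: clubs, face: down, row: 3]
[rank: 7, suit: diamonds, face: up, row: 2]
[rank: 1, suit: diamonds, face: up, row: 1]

The common property of the 'Group A' items is: rank ≥ 5 AND row ≥ 3. No 'Group B' item has it.

Group B, Group A, Group B, Group B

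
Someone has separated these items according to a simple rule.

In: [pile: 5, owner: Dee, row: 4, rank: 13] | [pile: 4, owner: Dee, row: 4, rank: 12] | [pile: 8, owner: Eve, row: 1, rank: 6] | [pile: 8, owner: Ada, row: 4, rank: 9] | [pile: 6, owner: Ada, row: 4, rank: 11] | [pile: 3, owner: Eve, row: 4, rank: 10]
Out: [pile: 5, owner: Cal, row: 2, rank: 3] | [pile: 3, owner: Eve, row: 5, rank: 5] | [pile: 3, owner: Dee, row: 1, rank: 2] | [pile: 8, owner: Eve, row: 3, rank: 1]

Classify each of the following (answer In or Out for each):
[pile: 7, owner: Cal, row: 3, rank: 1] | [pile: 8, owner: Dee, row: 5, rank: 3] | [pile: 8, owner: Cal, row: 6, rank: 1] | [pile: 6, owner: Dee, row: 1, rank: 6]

Out, Out, Out, In

The simplest hypothesis consistent with all the labels is: rank ≥ 6.
[pile: 7, owner: Cal, row: 3, rank: 1]: Out (rank = 1).
[pile: 8, owner: Dee, row: 5, rank: 3]: Out (rank = 3).
[pile: 8, owner: Cal, row: 6, rank: 1]: Out (rank = 1).
[pile: 6, owner: Dee, row: 1, rank: 6]: In (rank = 6).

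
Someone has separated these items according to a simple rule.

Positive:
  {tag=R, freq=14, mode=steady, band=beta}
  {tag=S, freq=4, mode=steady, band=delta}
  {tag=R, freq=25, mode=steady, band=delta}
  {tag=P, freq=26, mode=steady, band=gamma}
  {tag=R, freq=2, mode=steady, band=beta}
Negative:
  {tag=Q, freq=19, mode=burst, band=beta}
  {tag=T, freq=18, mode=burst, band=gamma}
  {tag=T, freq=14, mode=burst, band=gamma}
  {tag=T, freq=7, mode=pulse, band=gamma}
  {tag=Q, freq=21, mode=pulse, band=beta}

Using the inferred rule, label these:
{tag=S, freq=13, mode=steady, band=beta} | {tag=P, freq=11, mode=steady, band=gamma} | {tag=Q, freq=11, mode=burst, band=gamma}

Looking at the examples, the only property every 'Positive' case has and every 'Negative' case lacks is: mode is steady.

Positive, Positive, Negative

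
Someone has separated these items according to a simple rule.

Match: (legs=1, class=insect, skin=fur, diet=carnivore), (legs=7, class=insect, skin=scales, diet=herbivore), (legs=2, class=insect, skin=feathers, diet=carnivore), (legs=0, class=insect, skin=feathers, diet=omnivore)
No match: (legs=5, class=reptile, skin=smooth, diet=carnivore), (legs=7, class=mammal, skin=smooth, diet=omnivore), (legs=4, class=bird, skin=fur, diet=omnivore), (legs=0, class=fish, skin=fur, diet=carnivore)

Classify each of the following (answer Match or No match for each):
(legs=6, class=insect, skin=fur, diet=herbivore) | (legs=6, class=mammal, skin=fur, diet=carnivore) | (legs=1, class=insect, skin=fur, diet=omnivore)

The common property of the 'Match' items is: class is insect. No 'No match' item has it.
Match: (legs=6, class=insect, skin=fur, diet=herbivore), since class is insect.
No match: (legs=6, class=mammal, skin=fur, diet=carnivore), since class is mammal.
Match: (legs=1, class=insect, skin=fur, diet=omnivore), since class is insect.

Match, No match, Match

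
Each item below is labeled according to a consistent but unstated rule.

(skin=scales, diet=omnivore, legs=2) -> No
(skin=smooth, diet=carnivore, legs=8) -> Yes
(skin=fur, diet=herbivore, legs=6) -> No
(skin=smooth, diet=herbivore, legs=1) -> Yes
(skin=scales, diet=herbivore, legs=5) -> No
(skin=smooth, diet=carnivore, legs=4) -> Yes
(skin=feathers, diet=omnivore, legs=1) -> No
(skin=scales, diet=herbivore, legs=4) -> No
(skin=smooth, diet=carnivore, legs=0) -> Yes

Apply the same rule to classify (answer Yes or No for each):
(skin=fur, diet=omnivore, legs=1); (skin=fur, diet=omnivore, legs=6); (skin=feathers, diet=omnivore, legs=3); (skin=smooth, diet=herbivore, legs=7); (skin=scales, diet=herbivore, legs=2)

No, No, No, Yes, No

The distinguishing property — skin is smooth — holds for all the 'Yes' cases and none of the 'No' cases.
(skin=fur, diet=omnivore, legs=1): skin is fur — does not satisfy this, so No.
(skin=fur, diet=omnivore, legs=6): skin is fur — does not satisfy this, so No.
(skin=feathers, diet=omnivore, legs=3): skin is feathers — does not satisfy this, so No.
(skin=smooth, diet=herbivore, legs=7): skin is smooth — has this property, so Yes.
(skin=scales, diet=herbivore, legs=2): skin is scales — does not satisfy this, so No.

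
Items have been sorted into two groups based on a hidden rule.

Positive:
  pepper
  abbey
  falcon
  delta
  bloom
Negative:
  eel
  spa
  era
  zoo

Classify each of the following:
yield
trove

A rule that fits every label: length ≥ 5 — true of each 'Positive' example, false of each 'Negative' one.
yield → length 5 → Positive. trove → length 5 → Positive.

Positive, Positive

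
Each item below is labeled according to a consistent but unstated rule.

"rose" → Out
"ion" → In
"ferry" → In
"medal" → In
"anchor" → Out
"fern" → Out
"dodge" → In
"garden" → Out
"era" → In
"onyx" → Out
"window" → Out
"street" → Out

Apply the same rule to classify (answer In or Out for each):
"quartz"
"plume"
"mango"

Out, In, In

Checking candidate rules against both groups, what survives is: odd length.
"quartz": length 6 — does not pass, so Out.
"plume": length 5 — qualifies, so In.
"mango": length 5 — qualifies, so In.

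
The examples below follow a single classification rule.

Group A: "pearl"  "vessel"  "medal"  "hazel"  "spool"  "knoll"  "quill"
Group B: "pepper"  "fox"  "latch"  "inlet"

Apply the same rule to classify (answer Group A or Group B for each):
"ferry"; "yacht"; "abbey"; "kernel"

Group B, Group B, Group B, Group A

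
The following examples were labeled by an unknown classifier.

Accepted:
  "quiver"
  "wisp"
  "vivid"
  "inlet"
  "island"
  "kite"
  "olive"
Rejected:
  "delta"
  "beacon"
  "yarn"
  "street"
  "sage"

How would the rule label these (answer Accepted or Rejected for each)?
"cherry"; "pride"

Rejected, Accepted

Checking candidate rules against both groups, what survives is: contains 'i'.
"cherry": no 'i', does not fit → Rejected. "pride": has 'i', matches → Accepted.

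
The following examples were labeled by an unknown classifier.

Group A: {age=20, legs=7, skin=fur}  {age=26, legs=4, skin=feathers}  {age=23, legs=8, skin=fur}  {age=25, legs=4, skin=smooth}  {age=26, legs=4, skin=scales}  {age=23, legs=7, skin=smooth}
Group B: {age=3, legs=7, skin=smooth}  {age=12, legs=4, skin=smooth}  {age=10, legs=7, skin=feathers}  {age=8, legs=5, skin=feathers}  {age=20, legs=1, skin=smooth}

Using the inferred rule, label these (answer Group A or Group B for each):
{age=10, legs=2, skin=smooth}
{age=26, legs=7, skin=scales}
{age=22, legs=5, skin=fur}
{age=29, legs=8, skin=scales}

The distinguishing property — legs ≥ 4 AND age ≥ 20 — holds for all the 'Group A' cases and none of the 'Group B' cases.

Group B, Group A, Group A, Group A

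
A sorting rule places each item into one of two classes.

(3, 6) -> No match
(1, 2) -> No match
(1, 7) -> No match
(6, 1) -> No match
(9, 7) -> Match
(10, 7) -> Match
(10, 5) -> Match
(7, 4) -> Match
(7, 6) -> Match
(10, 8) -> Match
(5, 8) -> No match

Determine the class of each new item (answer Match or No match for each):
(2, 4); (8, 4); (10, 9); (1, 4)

No match, Match, Match, No match

The pattern is that an item is 'Match' exactly when: first ≥ 7.
No match: (2, 4), since first 2. Match: (8, 4), since first 8. Match: (10, 9), since first 10. No match: (1, 4), since first 1.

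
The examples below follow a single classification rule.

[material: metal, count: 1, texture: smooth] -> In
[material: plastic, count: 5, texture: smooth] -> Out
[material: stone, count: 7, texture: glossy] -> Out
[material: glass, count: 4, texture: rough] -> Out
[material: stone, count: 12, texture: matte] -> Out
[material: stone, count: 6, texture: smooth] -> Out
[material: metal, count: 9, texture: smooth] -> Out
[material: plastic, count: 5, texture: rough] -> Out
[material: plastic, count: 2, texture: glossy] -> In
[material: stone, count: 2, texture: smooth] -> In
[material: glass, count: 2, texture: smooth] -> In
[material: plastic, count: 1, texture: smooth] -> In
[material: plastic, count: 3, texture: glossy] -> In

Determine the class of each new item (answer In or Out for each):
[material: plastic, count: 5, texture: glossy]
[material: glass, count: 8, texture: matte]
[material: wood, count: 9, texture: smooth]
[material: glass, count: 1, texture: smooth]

Out, Out, Out, In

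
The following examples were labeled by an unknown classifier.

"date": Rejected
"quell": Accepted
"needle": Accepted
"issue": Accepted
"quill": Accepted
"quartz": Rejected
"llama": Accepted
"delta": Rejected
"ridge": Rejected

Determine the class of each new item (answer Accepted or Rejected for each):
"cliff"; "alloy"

Accepted, Accepted

The classifier is using: has a double letter.
"cliff" — 'ff' doubled, hence Accepted.
"alloy" — 'll' doubled, hence Accepted.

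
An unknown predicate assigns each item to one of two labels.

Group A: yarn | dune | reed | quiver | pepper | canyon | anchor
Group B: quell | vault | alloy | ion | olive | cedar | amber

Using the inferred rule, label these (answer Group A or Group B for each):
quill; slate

The simplest hypothesis consistent with all the labels is: even length.
quill → length 5 → Group B.
slate → length 5 → Group B.

Group B, Group B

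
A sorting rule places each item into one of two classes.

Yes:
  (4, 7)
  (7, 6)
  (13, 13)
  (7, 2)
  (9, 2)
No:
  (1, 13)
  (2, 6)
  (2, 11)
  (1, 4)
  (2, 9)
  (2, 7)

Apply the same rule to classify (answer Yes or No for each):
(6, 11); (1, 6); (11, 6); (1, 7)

The common property of the 'Yes' items is: first ≥ 4. No 'No' item has it.
(6, 11): first 6 — qualifies, so Yes.
(1, 6): first 1 — fails this test, so No.
(11, 6): first 11 — qualifies, so Yes.
(1, 7): first 1 — fails this test, so No.

Yes, No, Yes, No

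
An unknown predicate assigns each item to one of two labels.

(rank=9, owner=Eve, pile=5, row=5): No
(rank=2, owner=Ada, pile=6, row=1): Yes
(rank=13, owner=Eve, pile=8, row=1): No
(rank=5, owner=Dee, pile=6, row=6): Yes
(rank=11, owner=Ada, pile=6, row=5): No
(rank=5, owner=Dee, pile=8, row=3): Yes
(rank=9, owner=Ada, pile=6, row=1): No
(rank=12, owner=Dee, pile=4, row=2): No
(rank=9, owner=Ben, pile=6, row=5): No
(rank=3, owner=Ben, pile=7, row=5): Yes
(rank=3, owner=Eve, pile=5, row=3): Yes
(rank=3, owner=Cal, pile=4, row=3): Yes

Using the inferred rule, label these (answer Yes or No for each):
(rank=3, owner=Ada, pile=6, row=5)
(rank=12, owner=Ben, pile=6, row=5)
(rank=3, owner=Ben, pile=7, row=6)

Every 'Yes' example satisfies: rank ≤ 5. None of the 'No' examples do.
(rank=3, owner=Ada, pile=6, row=5) → rank = 3 → Yes.
(rank=12, owner=Ben, pile=6, row=5) → rank = 12 → No.
(rank=3, owner=Ben, pile=7, row=6) → rank = 3 → Yes.

Yes, No, Yes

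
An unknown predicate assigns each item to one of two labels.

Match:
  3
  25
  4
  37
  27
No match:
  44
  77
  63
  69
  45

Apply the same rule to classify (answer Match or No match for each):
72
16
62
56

No match, Match, No match, No match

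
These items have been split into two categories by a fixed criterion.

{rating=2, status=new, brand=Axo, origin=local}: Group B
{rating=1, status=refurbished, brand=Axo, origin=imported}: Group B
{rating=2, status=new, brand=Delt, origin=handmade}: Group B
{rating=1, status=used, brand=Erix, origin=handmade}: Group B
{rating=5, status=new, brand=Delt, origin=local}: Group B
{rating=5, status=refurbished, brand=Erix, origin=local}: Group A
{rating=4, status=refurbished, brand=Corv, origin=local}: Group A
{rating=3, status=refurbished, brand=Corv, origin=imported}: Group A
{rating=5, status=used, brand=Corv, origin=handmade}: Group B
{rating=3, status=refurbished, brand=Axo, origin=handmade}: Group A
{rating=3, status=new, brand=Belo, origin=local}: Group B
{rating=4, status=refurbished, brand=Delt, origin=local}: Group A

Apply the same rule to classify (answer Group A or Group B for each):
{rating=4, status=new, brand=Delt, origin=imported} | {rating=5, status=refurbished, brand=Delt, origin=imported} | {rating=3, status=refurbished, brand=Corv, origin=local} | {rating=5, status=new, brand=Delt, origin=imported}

Group B, Group A, Group A, Group B

The common property of the 'Group A' items is: status is refurbished AND rating ≥ 2. No 'Group B' item has it.
{rating=4, status=new, brand=Delt, origin=imported} — status is new, rating = 4, hence Group B.
{rating=5, status=refurbished, brand=Delt, origin=imported} — status is refurbished, rating = 5, hence Group A.
{rating=3, status=refurbished, brand=Corv, origin=local} — status is refurbished, rating = 3, hence Group A.
{rating=5, status=new, brand=Delt, origin=imported} — status is new, rating = 5, hence Group B.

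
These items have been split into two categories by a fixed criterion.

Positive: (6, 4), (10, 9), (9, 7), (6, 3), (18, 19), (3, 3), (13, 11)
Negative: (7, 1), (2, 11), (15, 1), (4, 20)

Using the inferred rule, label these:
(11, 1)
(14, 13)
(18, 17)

Negative, Positive, Positive

'Positive' ⟺ |first − second| ≤ 3.
(11, 1): |11−1| = 10, doesn't qualify → Negative. (14, 13): |14−13| = 1, passes → Positive. (18, 17): |18−17| = 1, passes → Positive.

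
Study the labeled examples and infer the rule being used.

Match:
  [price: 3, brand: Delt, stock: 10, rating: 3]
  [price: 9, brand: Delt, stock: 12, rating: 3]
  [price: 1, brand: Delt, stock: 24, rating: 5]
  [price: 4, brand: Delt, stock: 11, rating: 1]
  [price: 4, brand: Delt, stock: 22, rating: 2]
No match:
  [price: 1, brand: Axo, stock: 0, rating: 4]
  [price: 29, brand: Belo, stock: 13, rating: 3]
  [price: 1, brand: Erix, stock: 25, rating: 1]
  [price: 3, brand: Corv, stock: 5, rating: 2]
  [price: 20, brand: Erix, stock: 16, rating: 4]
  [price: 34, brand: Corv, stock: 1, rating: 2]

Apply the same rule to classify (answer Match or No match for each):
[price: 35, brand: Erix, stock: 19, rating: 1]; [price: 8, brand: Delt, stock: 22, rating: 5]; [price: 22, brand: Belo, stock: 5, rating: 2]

No match, Match, No match

The distinguishing property — brand is Delt — holds for all the 'Match' cases and none of the 'No match' cases.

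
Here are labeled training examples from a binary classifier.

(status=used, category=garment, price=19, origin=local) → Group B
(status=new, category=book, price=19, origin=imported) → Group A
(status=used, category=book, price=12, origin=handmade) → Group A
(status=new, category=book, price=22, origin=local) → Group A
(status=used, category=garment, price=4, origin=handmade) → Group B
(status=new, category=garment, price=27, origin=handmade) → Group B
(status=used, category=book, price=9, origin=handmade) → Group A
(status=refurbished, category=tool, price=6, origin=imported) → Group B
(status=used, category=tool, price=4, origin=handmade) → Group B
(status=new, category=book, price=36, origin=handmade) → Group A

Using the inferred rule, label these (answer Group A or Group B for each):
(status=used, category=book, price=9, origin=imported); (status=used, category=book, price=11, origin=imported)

The common property of the 'Group A' items is: category is book. No 'Group B' item has it.
(status=used, category=book, price=9, origin=imported) → category is book → Group A.
(status=used, category=book, price=11, origin=imported) → category is book → Group A.

Group A, Group A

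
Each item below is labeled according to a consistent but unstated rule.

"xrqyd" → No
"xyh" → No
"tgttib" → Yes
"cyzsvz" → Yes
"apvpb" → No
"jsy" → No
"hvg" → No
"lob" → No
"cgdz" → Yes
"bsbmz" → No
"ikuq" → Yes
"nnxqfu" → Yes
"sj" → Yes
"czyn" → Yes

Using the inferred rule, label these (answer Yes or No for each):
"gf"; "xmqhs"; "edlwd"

Yes, No, No

A rule that fits every label: even length — true of each 'Yes' example, false of each 'No' one.
"gf": length 2 — passes, so Yes. "xmqhs": length 5 — fails this test, so No. "edlwd": length 5 — fails this test, so No.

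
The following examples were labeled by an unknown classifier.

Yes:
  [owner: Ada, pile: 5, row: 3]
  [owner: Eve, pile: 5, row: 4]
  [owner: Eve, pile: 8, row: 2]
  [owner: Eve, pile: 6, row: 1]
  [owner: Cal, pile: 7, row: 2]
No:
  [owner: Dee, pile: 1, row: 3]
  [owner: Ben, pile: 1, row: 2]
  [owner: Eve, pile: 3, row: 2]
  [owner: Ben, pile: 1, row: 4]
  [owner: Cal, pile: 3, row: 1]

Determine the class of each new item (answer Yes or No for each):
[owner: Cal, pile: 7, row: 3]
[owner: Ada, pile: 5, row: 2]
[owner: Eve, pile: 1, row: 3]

Yes, Yes, No

Every 'Yes' example satisfies: pile ≥ 5. None of the 'No' examples do.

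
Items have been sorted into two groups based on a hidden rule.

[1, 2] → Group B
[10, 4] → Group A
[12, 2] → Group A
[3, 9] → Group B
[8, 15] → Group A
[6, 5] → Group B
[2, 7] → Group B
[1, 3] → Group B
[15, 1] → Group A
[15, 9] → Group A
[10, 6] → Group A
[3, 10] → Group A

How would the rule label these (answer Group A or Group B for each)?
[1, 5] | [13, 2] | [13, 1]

Group B, Group A, Group A

The rule appears to be: sum ≥ 13.
[1, 5] → 1+5 = 6 → Group B. [13, 2] → 13+2 = 15 → Group A. [13, 1] → 13+1 = 14 → Group A.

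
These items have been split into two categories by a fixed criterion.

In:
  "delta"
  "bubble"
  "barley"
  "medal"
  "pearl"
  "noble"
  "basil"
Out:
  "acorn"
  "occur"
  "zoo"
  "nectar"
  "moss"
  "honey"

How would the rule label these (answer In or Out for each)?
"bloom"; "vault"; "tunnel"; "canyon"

Checking candidate rules against both groups, what survives is: contains 'l'.
"bloom": has 'l', checks out → In.
"vault": has 'l', checks out → In.
"tunnel": has 'l', checks out → In.
"canyon": no 'l', fails the rule → Out.

In, In, In, Out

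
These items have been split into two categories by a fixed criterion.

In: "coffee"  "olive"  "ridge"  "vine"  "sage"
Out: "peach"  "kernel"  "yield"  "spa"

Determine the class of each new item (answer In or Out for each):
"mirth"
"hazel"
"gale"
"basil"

Comparing the two groups points to one rule — ends with 'e'.
"mirth" — ends with 'h', hence Out.
"hazel" — ends with 'l', hence Out.
"gale" — ends with 'e', hence In.
"basil" — ends with 'l', hence Out.

Out, Out, In, Out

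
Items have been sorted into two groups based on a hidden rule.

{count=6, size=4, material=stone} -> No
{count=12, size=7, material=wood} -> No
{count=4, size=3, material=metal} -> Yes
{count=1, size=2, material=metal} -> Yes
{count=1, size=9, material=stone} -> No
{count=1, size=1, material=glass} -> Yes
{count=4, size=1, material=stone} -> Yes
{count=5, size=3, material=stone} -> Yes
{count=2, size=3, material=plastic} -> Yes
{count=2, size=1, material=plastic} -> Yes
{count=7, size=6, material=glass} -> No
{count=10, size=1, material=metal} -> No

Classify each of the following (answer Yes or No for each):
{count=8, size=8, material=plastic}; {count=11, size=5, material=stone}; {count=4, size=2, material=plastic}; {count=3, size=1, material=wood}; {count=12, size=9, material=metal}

No, No, Yes, Yes, No

One predicate separates the groups cleanly: size ≤ 3 AND count ≤ 5.
{count=8, size=8, material=plastic}: size = 8, count = 8 — does not fit, so No. {count=11, size=5, material=stone}: size = 5, count = 11 — does not fit, so No. {count=4, size=2, material=plastic}: size = 2, count = 4 — fits, so Yes. {count=3, size=1, material=wood}: size = 1, count = 3 — fits, so Yes. {count=12, size=9, material=metal}: size = 9, count = 12 — does not fit, so No.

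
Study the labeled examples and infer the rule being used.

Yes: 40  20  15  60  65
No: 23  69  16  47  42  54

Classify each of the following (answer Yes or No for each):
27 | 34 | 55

A rule that fits every label: multiple of 5 — true of each 'Yes' example, false of each 'No' one.
27: No (27 = 5·5 + 2). 34: No (34 = 5·6 + 4). 55: Yes (55 = 5·11).

No, No, Yes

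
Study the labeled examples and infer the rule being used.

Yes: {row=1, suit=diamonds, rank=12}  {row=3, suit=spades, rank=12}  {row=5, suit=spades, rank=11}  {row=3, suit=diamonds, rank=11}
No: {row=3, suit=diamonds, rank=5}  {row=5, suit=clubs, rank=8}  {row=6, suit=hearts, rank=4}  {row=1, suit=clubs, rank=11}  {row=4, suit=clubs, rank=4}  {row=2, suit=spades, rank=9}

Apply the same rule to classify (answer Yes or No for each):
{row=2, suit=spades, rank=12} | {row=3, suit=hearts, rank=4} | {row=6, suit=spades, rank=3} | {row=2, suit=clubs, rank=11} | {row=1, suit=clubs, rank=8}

All 'Yes' examples share one property — suit is not clubs AND rank ≥ 11 — and every 'No' example lacks it.
{row=2, suit=spades, rank=12} — suit is spades, rank = 12, hence Yes. {row=3, suit=hearts, rank=4} — suit is hearts, rank = 4, hence No. {row=6, suit=spades, rank=3} — suit is spades, rank = 3, hence No. {row=2, suit=clubs, rank=11} — suit is clubs, rank = 11, hence No. {row=1, suit=clubs, rank=8} — suit is clubs, rank = 8, hence No.

Yes, No, No, No, No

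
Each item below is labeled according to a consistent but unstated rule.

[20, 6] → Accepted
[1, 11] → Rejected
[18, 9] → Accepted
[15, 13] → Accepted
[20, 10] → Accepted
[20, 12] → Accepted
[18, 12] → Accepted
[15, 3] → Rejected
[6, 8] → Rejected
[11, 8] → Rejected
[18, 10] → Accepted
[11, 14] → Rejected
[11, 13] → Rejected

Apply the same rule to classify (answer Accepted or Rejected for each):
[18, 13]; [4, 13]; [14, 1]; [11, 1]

Accepted, Rejected, Rejected, Rejected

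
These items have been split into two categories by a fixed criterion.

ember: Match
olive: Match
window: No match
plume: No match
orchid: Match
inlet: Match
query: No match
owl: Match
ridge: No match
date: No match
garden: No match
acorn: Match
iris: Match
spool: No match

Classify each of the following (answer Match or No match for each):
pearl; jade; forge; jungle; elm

The common property of the 'Match' items is: starts with a vowel. No 'No match' item has it.

No match, No match, No match, No match, Match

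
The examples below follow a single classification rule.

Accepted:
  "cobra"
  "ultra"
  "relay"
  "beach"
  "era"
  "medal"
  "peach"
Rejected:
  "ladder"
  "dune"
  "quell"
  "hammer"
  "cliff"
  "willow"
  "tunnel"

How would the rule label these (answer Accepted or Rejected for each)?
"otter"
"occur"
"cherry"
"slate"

The rule appears to be: odd length AND contains 'a'.
"otter": length 5, no 'a' — lacks this property, so Rejected. "occur": length 5, no 'a' — lacks this property, so Rejected. "cherry": length 6, no 'a' — lacks this property, so Rejected. "slate": length 5, has 'a' — fits, so Accepted.

Rejected, Rejected, Rejected, Accepted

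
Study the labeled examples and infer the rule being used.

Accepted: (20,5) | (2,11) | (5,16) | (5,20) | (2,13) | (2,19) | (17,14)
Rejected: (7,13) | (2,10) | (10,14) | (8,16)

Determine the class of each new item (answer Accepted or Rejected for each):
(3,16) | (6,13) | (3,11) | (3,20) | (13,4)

'Accepted' ⟺ sum is odd.
Accepted: (3,16), since 3+16 = 19.
Accepted: (6,13), since 6+13 = 19.
Rejected: (3,11), since 3+11 = 14.
Accepted: (3,20), since 3+20 = 23.
Accepted: (13,4), since 13+4 = 17.

Accepted, Accepted, Rejected, Accepted, Accepted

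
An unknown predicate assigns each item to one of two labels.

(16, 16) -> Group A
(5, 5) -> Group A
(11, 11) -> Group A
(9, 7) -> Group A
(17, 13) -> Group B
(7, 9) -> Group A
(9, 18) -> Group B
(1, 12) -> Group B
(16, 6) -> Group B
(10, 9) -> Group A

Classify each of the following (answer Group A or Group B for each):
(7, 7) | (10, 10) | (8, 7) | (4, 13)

Group A, Group A, Group A, Group B

The pattern is that an item is 'Group A' exactly when: |first − second| ≤ 2.
(7, 7) → |7−7| = 0 → Group A.
(10, 10) → |10−10| = 0 → Group A.
(8, 7) → |8−7| = 1 → Group A.
(4, 13) → |4−13| = 9 → Group B.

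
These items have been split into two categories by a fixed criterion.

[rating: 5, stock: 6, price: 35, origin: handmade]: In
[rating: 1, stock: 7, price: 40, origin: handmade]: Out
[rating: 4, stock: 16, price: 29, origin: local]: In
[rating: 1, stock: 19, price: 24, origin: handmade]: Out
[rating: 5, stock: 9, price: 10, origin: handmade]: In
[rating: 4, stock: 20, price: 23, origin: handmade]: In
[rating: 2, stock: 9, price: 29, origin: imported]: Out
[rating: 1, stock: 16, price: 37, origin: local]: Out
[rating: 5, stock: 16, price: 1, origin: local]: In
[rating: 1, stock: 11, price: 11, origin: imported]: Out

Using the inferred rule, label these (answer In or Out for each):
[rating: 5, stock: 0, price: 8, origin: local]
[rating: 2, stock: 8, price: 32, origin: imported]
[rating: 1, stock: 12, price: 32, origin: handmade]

The classifier is using: rating ≥ 4.
In: [rating: 5, stock: 0, price: 8, origin: local], since rating = 5.
Out: [rating: 2, stock: 8, price: 32, origin: imported], since rating = 2.
Out: [rating: 1, stock: 12, price: 32, origin: handmade], since rating = 1.

In, Out, Out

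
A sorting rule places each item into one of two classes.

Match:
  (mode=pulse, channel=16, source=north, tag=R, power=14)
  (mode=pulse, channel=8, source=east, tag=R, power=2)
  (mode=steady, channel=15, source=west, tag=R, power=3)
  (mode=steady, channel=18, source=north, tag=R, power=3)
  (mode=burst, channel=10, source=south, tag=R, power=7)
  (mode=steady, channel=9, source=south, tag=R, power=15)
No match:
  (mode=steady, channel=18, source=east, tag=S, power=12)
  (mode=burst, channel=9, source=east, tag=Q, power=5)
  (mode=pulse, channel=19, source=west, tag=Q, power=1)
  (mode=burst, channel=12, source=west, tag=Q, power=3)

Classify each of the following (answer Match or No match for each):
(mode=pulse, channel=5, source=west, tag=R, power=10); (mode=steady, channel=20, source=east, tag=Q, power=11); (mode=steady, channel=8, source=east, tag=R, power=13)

The simplest hypothesis consistent with all the labels is: tag is R.
(mode=pulse, channel=5, source=west, tag=R, power=10): tag is R — passes, so Match. (mode=steady, channel=20, source=east, tag=Q, power=11): tag is Q — doesn't match, so No match. (mode=steady, channel=8, source=east, tag=R, power=13): tag is R — passes, so Match.

Match, No match, Match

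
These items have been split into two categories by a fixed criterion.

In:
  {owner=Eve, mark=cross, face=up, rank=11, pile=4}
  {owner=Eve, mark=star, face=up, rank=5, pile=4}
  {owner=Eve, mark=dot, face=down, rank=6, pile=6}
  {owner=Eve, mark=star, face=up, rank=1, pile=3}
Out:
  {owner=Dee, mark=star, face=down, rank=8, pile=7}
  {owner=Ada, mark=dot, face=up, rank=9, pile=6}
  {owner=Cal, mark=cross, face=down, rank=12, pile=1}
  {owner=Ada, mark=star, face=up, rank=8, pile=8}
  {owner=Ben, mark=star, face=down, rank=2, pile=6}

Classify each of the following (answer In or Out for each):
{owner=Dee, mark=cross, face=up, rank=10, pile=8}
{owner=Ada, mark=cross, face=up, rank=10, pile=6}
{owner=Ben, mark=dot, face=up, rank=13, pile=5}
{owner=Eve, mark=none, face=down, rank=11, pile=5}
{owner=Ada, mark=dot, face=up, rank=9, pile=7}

Checking candidate rules against both groups, what survives is: owner is Eve.
{owner=Dee, mark=cross, face=up, rank=10, pile=8}: owner is Dee — does not satisfy this, so Out. {owner=Ada, mark=cross, face=up, rank=10, pile=6}: owner is Ada — does not satisfy this, so Out. {owner=Ben, mark=dot, face=up, rank=13, pile=5}: owner is Ben — does not satisfy this, so Out. {owner=Eve, mark=none, face=down, rank=11, pile=5}: owner is Eve — passes, so In. {owner=Ada, mark=dot, face=up, rank=9, pile=7}: owner is Ada — does not satisfy this, so Out.

Out, Out, Out, In, Out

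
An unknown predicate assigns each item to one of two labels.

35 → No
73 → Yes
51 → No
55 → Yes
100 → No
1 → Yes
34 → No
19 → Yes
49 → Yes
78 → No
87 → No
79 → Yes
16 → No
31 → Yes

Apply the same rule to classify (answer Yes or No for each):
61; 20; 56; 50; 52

A rule that fits every label: ≡ 1 (mod 6) — true of each 'Yes' example, false of each 'No' one.
Yes: 61, since 61 mod 6 = 1. No: 20, since 20 mod 6 = 2. No: 56, since 56 mod 6 = 2. No: 50, since 50 mod 6 = 2. No: 52, since 52 mod 6 = 4.

Yes, No, No, No, No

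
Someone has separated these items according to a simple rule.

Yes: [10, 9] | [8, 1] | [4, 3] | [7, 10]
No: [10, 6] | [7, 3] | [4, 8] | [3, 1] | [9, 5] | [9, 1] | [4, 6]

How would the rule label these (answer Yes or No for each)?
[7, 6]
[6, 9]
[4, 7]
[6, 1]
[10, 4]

Every 'Yes' example satisfies: sum is odd. None of the 'No' examples do.
[7, 6]: 7+6 = 13 — has this property, so Yes. [6, 9]: 6+9 = 15 — has this property, so Yes. [4, 7]: 4+7 = 11 — has this property, so Yes. [6, 1]: 6+1 = 7 — has this property, so Yes. [10, 4]: 10+4 = 14 — doesn't qualify, so No.

Yes, Yes, Yes, Yes, No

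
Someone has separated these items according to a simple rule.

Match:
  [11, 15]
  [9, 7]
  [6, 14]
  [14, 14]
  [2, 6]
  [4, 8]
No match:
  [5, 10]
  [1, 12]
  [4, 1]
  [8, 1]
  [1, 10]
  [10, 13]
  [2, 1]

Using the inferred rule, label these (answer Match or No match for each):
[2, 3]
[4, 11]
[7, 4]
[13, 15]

The simplest hypothesis consistent with all the labels is: sum is even.
No match: [2, 3], since 2+3 = 5.
No match: [4, 11], since 4+11 = 15.
No match: [7, 4], since 7+4 = 11.
Match: [13, 15], since 13+15 = 28.

No match, No match, No match, Match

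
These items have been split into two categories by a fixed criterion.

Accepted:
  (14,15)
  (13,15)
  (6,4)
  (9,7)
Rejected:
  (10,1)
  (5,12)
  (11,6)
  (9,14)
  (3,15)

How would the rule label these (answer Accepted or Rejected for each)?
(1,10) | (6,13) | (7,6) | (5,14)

Rule: |first − second| ≤ 2. This holds for each 'Accepted' example and fails for each 'Rejected' one.
Rejected: (1,10), since |1−10| = 9.
Rejected: (6,13), since |6−13| = 7.
Accepted: (7,6), since |7−6| = 1.
Rejected: (5,14), since |5−14| = 9.

Rejected, Rejected, Accepted, Rejected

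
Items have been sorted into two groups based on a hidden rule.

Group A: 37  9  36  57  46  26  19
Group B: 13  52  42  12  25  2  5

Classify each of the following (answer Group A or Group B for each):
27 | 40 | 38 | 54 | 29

The rule appears to be: digit sum ≥ 8.
27 → digit sum 2+7 = 9 → Group A.
40 → digit sum 4+0 = 4 → Group B.
38 → digit sum 3+8 = 11 → Group A.
54 → digit sum 5+4 = 9 → Group A.
29 → digit sum 2+9 = 11 → Group A.

Group A, Group B, Group A, Group A, Group A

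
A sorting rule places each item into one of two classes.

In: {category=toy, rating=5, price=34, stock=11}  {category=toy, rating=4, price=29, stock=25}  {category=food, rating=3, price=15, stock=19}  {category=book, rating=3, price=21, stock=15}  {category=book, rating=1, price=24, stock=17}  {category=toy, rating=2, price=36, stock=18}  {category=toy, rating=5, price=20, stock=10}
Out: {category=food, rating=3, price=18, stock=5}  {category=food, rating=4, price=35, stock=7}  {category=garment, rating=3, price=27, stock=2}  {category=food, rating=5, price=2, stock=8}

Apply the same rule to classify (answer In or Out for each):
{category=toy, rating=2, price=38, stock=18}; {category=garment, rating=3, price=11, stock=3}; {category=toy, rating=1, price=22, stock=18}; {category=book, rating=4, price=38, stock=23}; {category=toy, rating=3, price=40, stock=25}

The pattern is that an item is 'In' exactly when: stock ≥ 10.
In: {category=toy, rating=2, price=38, stock=18}, since stock = 18.
Out: {category=garment, rating=3, price=11, stock=3}, since stock = 3.
In: {category=toy, rating=1, price=22, stock=18}, since stock = 18.
In: {category=book, rating=4, price=38, stock=23}, since stock = 23.
In: {category=toy, rating=3, price=40, stock=25}, since stock = 25.

In, Out, In, In, In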